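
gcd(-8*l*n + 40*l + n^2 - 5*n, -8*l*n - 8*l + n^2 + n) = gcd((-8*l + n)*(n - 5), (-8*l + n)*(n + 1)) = 8*l - n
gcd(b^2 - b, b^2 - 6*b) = b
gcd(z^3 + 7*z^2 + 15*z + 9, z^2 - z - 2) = z + 1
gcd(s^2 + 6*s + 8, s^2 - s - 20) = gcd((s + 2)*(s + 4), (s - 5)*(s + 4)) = s + 4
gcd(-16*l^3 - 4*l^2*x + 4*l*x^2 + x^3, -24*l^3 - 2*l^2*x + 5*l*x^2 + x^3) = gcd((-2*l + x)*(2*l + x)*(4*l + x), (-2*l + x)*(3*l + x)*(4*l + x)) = -8*l^2 + 2*l*x + x^2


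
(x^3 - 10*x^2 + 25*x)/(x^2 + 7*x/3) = 3*(x^2 - 10*x + 25)/(3*x + 7)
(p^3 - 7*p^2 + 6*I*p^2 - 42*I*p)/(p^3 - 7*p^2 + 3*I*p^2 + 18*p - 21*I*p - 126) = p/(p - 3*I)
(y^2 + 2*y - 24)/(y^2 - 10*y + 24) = (y + 6)/(y - 6)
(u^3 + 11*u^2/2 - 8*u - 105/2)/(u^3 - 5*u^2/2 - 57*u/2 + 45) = (2*u^2 + u - 21)/(2*u^2 - 15*u + 18)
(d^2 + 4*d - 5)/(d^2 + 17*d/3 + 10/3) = 3*(d - 1)/(3*d + 2)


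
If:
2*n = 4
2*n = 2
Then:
No Solution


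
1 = 1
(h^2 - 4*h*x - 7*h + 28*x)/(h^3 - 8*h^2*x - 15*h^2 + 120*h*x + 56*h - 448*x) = (-h + 4*x)/(-h^2 + 8*h*x + 8*h - 64*x)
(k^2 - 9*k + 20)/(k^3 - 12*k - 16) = (k - 5)/(k^2 + 4*k + 4)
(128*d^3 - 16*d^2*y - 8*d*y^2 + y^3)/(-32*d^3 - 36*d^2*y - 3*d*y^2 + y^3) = (-4*d + y)/(d + y)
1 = 1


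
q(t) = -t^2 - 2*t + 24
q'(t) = -2*t - 2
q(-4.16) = 15.01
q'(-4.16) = 6.32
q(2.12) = 15.27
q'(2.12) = -6.24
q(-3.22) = 20.07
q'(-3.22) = 4.44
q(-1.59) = 24.65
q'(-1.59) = 1.18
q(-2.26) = 23.41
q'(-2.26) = 2.52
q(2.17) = 14.95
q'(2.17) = -6.34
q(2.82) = 10.41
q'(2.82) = -7.64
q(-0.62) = 24.86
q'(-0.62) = -0.76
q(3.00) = 9.00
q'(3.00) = -8.00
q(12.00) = -144.00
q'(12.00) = -26.00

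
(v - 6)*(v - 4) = v^2 - 10*v + 24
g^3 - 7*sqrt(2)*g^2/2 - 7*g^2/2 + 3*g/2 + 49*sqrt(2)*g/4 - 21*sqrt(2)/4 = (g - 3)*(g - 1/2)*(g - 7*sqrt(2)/2)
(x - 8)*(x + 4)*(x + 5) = x^3 + x^2 - 52*x - 160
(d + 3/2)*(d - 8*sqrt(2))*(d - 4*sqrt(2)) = d^3 - 12*sqrt(2)*d^2 + 3*d^2/2 - 18*sqrt(2)*d + 64*d + 96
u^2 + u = u*(u + 1)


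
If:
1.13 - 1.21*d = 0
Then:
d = 0.93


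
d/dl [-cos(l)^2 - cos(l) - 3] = sin(l) + sin(2*l)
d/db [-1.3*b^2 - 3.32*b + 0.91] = -2.6*b - 3.32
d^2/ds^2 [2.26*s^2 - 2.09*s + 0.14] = 4.52000000000000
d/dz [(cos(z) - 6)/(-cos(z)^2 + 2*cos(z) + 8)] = (sin(z)^2 + 12*cos(z) - 21)*sin(z)/(sin(z)^2 + 2*cos(z) + 7)^2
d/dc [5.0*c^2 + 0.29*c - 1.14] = 10.0*c + 0.29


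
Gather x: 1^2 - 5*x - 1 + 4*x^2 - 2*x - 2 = 4*x^2 - 7*x - 2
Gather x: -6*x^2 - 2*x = -6*x^2 - 2*x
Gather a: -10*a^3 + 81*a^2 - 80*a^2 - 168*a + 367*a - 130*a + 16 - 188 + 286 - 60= -10*a^3 + a^2 + 69*a + 54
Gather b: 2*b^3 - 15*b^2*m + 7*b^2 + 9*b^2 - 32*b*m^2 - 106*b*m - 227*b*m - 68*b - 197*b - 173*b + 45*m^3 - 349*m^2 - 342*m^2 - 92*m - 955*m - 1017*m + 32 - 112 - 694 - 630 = 2*b^3 + b^2*(16 - 15*m) + b*(-32*m^2 - 333*m - 438) + 45*m^3 - 691*m^2 - 2064*m - 1404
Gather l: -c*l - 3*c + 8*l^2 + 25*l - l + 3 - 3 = -3*c + 8*l^2 + l*(24 - c)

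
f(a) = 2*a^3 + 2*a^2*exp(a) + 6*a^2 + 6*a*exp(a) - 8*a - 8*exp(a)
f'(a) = 2*a^2*exp(a) + 6*a^2 + 10*a*exp(a) + 12*a - 2*exp(a) - 8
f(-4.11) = -4.60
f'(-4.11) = 43.88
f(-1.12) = 9.69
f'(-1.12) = -17.40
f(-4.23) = -10.14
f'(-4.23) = 48.47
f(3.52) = 1413.87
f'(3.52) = 2067.43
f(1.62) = 46.50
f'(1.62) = 125.46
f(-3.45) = 16.73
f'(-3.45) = 21.61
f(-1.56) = 16.86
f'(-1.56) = -14.79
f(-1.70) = 18.85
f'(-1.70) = -13.48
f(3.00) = 646.40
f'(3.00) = 1005.93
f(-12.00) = -2496.00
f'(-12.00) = 712.00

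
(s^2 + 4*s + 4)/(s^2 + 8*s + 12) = (s + 2)/(s + 6)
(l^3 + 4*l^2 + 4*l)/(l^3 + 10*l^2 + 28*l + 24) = l/(l + 6)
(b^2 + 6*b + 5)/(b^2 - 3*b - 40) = (b + 1)/(b - 8)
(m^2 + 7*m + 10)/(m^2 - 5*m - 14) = (m + 5)/(m - 7)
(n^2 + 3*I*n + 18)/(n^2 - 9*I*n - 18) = (n + 6*I)/(n - 6*I)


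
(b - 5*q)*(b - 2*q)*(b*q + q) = b^3*q - 7*b^2*q^2 + b^2*q + 10*b*q^3 - 7*b*q^2 + 10*q^3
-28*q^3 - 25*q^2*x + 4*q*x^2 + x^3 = (-4*q + x)*(q + x)*(7*q + x)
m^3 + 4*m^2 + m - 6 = (m - 1)*(m + 2)*(m + 3)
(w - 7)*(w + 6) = w^2 - w - 42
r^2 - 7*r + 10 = (r - 5)*(r - 2)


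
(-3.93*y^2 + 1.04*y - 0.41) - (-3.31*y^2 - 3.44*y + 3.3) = -0.62*y^2 + 4.48*y - 3.71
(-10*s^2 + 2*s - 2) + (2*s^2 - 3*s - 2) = -8*s^2 - s - 4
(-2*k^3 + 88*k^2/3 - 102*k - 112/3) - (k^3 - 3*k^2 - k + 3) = -3*k^3 + 97*k^2/3 - 101*k - 121/3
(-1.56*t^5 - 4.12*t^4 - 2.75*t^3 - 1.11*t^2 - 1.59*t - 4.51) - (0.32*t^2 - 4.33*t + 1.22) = -1.56*t^5 - 4.12*t^4 - 2.75*t^3 - 1.43*t^2 + 2.74*t - 5.73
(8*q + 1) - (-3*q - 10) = 11*q + 11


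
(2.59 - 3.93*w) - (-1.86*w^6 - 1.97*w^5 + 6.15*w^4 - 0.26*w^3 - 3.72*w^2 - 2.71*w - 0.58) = 1.86*w^6 + 1.97*w^5 - 6.15*w^4 + 0.26*w^3 + 3.72*w^2 - 1.22*w + 3.17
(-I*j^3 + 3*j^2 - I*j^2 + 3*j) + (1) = -I*j^3 + 3*j^2 - I*j^2 + 3*j + 1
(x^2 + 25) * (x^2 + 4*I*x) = x^4 + 4*I*x^3 + 25*x^2 + 100*I*x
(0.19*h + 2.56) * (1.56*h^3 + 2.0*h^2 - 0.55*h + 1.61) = 0.2964*h^4 + 4.3736*h^3 + 5.0155*h^2 - 1.1021*h + 4.1216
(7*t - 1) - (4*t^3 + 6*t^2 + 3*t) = -4*t^3 - 6*t^2 + 4*t - 1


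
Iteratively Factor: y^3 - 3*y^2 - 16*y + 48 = (y + 4)*(y^2 - 7*y + 12) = (y - 4)*(y + 4)*(y - 3)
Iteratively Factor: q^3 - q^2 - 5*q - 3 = (q - 3)*(q^2 + 2*q + 1) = (q - 3)*(q + 1)*(q + 1)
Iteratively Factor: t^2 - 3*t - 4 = (t + 1)*(t - 4)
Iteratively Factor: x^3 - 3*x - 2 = (x + 1)*(x^2 - x - 2) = (x - 2)*(x + 1)*(x + 1)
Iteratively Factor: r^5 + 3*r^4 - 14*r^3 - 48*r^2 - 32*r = (r + 1)*(r^4 + 2*r^3 - 16*r^2 - 32*r) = (r + 1)*(r + 4)*(r^3 - 2*r^2 - 8*r) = (r - 4)*(r + 1)*(r + 4)*(r^2 + 2*r) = r*(r - 4)*(r + 1)*(r + 4)*(r + 2)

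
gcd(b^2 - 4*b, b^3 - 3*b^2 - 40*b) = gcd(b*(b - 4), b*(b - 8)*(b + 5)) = b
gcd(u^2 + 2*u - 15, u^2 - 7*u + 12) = u - 3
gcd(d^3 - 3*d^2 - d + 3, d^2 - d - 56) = 1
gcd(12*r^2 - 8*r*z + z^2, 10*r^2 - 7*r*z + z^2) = -2*r + z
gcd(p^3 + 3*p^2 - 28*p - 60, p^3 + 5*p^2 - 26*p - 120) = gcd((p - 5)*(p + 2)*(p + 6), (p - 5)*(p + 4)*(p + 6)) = p^2 + p - 30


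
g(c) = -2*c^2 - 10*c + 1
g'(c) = -4*c - 10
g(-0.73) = 7.23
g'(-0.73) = -7.08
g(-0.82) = 7.86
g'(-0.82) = -6.72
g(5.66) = -119.67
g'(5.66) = -32.64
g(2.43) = -35.11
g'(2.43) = -19.72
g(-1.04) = 9.24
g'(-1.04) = -5.84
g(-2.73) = 13.39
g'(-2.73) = 0.92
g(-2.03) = 13.06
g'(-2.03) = -1.88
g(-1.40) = 11.08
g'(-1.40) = -4.40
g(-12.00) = -167.00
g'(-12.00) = 38.00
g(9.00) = -251.00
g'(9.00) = -46.00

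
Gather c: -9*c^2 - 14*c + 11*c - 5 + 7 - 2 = -9*c^2 - 3*c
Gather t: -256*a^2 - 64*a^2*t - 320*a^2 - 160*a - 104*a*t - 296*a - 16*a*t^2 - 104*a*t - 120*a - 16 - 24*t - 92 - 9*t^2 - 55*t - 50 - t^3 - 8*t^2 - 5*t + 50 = -576*a^2 - 576*a - t^3 + t^2*(-16*a - 17) + t*(-64*a^2 - 208*a - 84) - 108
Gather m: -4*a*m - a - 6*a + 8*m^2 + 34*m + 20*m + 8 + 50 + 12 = -7*a + 8*m^2 + m*(54 - 4*a) + 70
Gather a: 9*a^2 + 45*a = 9*a^2 + 45*a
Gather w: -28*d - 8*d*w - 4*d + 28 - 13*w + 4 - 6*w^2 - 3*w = -32*d - 6*w^2 + w*(-8*d - 16) + 32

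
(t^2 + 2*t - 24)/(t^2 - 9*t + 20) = (t + 6)/(t - 5)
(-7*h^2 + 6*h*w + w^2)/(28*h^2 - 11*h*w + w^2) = (-7*h^2 + 6*h*w + w^2)/(28*h^2 - 11*h*w + w^2)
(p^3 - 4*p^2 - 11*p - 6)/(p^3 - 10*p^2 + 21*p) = (p^3 - 4*p^2 - 11*p - 6)/(p*(p^2 - 10*p + 21))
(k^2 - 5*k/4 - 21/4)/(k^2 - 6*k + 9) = (k + 7/4)/(k - 3)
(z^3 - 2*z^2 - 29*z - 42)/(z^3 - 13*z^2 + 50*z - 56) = (z^2 + 5*z + 6)/(z^2 - 6*z + 8)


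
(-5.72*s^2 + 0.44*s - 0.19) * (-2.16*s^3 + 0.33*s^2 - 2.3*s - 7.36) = 12.3552*s^5 - 2.838*s^4 + 13.7116*s^3 + 41.0245*s^2 - 2.8014*s + 1.3984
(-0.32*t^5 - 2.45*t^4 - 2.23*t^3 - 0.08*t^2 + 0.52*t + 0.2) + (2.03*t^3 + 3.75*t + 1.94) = -0.32*t^5 - 2.45*t^4 - 0.2*t^3 - 0.08*t^2 + 4.27*t + 2.14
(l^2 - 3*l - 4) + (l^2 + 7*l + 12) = 2*l^2 + 4*l + 8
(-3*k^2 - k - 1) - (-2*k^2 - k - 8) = 7 - k^2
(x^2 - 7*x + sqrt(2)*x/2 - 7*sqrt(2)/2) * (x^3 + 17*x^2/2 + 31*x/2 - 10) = x^5 + sqrt(2)*x^4/2 + 3*x^4/2 - 44*x^3 + 3*sqrt(2)*x^3/4 - 237*x^2/2 - 22*sqrt(2)*x^2 - 237*sqrt(2)*x/4 + 70*x + 35*sqrt(2)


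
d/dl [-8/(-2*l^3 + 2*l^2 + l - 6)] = 8*(-6*l^2 + 4*l + 1)/(2*l^3 - 2*l^2 - l + 6)^2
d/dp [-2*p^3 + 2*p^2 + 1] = 2*p*(2 - 3*p)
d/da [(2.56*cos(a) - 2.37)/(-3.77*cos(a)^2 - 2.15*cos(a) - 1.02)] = (-9.6512*cos(a)^2 + 17.8698*cos(a) + 7.7067)*sin(a)/(14.2129*cos(a)^4 + 16.211*cos(a)^3 + 12.3133*cos(a)^2 + 4.386*cos(a) + 1.0404)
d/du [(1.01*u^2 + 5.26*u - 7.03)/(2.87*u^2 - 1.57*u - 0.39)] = (-16.6819*u^2 + 39.5644*u - 13.0885)/(8.2369*u^4 - 9.0118*u^3 + 0.2263*u^2 + 1.2246*u + 0.1521)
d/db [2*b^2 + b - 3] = 4*b + 1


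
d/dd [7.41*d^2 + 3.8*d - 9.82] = 14.82*d + 3.8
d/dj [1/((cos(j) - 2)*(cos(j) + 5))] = (2*cos(j) + 3)*sin(j)/((cos(j) - 2)^2*(cos(j) + 5)^2)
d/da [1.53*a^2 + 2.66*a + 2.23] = 3.06*a + 2.66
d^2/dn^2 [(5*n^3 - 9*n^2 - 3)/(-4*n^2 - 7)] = 2*(140*n^3 - 612*n^2 - 735*n + 357)/(64*n^6 + 336*n^4 + 588*n^2 + 343)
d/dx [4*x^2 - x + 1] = 8*x - 1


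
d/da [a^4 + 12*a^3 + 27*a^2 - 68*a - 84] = 4*a^3 + 36*a^2 + 54*a - 68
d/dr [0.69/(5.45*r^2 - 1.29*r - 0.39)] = (0.8901 - 7.521*r)/(-5.45*r^2 + 1.29*r + 0.39)^2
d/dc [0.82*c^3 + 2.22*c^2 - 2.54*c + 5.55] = 2.46*c^2 + 4.44*c - 2.54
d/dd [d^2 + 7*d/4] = 2*d + 7/4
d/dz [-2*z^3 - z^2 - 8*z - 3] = -6*z^2 - 2*z - 8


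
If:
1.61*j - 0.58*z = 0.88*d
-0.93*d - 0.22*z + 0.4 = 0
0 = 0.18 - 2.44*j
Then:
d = 0.60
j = 0.07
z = -0.70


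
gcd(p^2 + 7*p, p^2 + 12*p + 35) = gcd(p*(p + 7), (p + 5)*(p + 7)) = p + 7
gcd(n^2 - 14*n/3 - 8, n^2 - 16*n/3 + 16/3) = 1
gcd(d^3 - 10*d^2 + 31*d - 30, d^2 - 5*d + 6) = d^2 - 5*d + 6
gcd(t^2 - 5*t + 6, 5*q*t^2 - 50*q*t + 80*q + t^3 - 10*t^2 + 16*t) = t - 2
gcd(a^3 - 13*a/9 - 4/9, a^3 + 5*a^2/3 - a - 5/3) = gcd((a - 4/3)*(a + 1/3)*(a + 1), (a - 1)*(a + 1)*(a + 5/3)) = a + 1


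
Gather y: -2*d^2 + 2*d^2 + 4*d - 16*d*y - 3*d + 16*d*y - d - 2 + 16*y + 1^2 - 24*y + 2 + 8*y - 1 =0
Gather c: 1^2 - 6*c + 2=3 - 6*c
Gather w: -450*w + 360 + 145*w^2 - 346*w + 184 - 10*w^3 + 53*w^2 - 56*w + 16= -10*w^3 + 198*w^2 - 852*w + 560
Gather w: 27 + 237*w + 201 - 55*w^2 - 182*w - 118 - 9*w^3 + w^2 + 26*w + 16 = -9*w^3 - 54*w^2 + 81*w + 126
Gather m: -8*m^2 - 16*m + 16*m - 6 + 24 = 18 - 8*m^2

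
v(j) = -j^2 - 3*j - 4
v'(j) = -2*j - 3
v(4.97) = -43.61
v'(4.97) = -12.94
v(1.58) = -11.24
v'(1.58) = -6.16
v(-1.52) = -1.75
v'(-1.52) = 0.04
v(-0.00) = -4.00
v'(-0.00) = -3.00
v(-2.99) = -3.97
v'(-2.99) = 2.98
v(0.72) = -6.68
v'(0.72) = -4.44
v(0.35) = -5.17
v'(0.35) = -3.70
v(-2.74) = -3.29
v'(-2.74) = 2.48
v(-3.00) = -4.00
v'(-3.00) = 3.00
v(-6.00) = -22.00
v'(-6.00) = 9.00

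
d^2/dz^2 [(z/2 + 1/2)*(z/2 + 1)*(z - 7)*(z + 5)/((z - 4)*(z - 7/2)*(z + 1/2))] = 18*(12*z^6 - 1056*z^5 + 5679*z^4 - 823*z^3 - 23268*z^2 + 1176*z - 8666)/(64*z^9 - 1344*z^8 + 11376*z^7 - 48160*z^6 + 97788*z^5 - 47796*z^4 - 114535*z^3 + 75348*z^2 + 96432*z + 21952)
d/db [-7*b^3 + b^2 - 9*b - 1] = -21*b^2 + 2*b - 9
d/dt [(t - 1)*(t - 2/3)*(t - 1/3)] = 3*t^2 - 4*t + 11/9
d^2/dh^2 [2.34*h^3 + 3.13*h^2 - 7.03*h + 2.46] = 14.04*h + 6.26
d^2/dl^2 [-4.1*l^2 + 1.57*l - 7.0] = -8.20000000000000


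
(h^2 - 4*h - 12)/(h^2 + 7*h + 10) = (h - 6)/(h + 5)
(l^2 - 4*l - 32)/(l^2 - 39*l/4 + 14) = 4*(l + 4)/(4*l - 7)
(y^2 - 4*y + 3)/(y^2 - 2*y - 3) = (y - 1)/(y + 1)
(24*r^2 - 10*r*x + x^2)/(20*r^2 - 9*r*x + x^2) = (-6*r + x)/(-5*r + x)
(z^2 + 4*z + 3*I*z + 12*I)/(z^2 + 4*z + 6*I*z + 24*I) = (z + 3*I)/(z + 6*I)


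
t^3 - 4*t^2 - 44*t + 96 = (t - 8)*(t - 2)*(t + 6)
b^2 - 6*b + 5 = (b - 5)*(b - 1)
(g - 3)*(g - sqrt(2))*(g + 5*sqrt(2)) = g^3 - 3*g^2 + 4*sqrt(2)*g^2 - 12*sqrt(2)*g - 10*g + 30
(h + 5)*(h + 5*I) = h^2 + 5*h + 5*I*h + 25*I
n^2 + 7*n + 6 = (n + 1)*(n + 6)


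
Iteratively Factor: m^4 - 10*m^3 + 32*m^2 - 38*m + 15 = (m - 1)*(m^3 - 9*m^2 + 23*m - 15) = (m - 5)*(m - 1)*(m^2 - 4*m + 3) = (m - 5)*(m - 1)^2*(m - 3)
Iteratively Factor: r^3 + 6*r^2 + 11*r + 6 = (r + 3)*(r^2 + 3*r + 2) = (r + 1)*(r + 3)*(r + 2)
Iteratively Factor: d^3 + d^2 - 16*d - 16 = (d + 1)*(d^2 - 16) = (d + 1)*(d + 4)*(d - 4)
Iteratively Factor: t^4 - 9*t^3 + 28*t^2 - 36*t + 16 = (t - 1)*(t^3 - 8*t^2 + 20*t - 16) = (t - 4)*(t - 1)*(t^2 - 4*t + 4) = (t - 4)*(t - 2)*(t - 1)*(t - 2)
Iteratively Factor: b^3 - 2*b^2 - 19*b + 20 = (b - 5)*(b^2 + 3*b - 4) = (b - 5)*(b - 1)*(b + 4)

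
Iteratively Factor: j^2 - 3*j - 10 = (j - 5)*(j + 2)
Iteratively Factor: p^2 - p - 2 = (p + 1)*(p - 2)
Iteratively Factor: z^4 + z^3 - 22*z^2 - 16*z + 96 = (z + 3)*(z^3 - 2*z^2 - 16*z + 32) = (z + 3)*(z + 4)*(z^2 - 6*z + 8) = (z - 4)*(z + 3)*(z + 4)*(z - 2)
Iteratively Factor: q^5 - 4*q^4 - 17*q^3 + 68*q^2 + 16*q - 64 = (q - 1)*(q^4 - 3*q^3 - 20*q^2 + 48*q + 64) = (q - 4)*(q - 1)*(q^3 + q^2 - 16*q - 16) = (q - 4)*(q - 1)*(q + 4)*(q^2 - 3*q - 4) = (q - 4)*(q - 1)*(q + 1)*(q + 4)*(q - 4)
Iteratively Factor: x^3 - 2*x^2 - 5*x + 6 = (x - 3)*(x^2 + x - 2) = (x - 3)*(x + 2)*(x - 1)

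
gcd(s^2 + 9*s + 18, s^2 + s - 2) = 1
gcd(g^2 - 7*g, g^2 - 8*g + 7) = g - 7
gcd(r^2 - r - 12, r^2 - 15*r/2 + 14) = r - 4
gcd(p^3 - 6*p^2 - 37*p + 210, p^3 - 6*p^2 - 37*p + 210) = p^3 - 6*p^2 - 37*p + 210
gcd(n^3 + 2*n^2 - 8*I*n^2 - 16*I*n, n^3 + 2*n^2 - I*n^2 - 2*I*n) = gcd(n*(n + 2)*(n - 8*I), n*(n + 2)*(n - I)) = n^2 + 2*n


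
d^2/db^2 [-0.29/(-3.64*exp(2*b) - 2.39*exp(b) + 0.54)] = (-(4.2224*exp(b) + 0.6931)*(3.64*exp(2*b) + 2.39*exp(b) - 0.54) + 0.29*(7.28*exp(b) + 2.39)*(14.56*exp(b) + 4.78)*exp(b))*exp(b)/(3.64*exp(2*b) + 2.39*exp(b) - 0.54)^3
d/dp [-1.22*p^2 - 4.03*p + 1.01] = -2.44*p - 4.03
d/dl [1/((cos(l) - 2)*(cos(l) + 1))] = (-sin(l) + sin(2*l))/((cos(l) - 2)^2*(cos(l) + 1)^2)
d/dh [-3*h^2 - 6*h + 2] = -6*h - 6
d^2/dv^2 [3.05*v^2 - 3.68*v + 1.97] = 6.10000000000000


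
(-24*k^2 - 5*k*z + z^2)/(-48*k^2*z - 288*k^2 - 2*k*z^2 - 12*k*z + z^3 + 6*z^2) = (3*k + z)/(6*k*z + 36*k + z^2 + 6*z)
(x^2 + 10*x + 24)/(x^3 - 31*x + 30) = (x + 4)/(x^2 - 6*x + 5)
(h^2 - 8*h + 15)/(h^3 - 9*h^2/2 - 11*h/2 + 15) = 2*(h - 3)/(2*h^2 + h - 6)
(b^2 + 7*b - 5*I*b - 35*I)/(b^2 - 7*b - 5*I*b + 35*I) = (b + 7)/(b - 7)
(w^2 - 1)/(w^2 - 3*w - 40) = (1 - w^2)/(-w^2 + 3*w + 40)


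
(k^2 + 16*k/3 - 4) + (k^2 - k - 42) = 2*k^2 + 13*k/3 - 46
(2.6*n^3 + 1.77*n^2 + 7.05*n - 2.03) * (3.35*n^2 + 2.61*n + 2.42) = 8.71*n^5 + 12.7155*n^4 + 34.5292*n^3 + 15.8834*n^2 + 11.7627*n - 4.9126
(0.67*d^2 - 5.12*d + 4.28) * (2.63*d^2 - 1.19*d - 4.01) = 1.7621*d^4 - 14.2629*d^3 + 14.6625*d^2 + 15.438*d - 17.1628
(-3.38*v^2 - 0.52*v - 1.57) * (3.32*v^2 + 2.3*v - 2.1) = -11.2216*v^4 - 9.5004*v^3 + 0.6896*v^2 - 2.519*v + 3.297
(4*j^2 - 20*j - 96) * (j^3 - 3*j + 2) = 4*j^5 - 20*j^4 - 108*j^3 + 68*j^2 + 248*j - 192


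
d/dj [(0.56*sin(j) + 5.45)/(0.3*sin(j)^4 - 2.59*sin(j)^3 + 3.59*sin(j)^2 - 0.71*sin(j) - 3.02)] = (-0.504*sin(j)^4 - 3.6392*sin(j)^3 + 40.3361*sin(j)^2 - 39.131*sin(j) + 2.1783)*cos(j)/(0.09*sin(j)^8 - 1.554*sin(j)^7 + 8.8621*sin(j)^6 - 19.0222*sin(j)^5 + 14.7539*sin(j)^4 + 10.5458*sin(j)^3 - 21.1795*sin(j)^2 + 4.2884*sin(j) + 9.1204)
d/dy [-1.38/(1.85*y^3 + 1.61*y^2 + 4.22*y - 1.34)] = (7.659*y^2 + 4.4436*y + 5.8236)/(1.85*y^3 + 1.61*y^2 + 4.22*y - 1.34)^2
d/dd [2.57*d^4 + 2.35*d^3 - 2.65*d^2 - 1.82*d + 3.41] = 10.28*d^3 + 7.05*d^2 - 5.3*d - 1.82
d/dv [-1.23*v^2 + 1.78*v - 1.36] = 1.78 - 2.46*v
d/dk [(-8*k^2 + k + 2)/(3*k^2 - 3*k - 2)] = (21*k^2 + 20*k + 4)/(9*k^4 - 18*k^3 - 3*k^2 + 12*k + 4)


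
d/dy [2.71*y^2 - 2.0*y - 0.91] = 5.42*y - 2.0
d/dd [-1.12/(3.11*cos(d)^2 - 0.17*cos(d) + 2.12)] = (0.1904 - 6.9664*cos(d))*sin(d)/(3.11*cos(d)^2 - 0.17*cos(d) + 2.12)^2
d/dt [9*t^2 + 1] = 18*t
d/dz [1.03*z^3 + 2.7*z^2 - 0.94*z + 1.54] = 3.09*z^2 + 5.4*z - 0.94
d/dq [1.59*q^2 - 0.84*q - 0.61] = 3.18*q - 0.84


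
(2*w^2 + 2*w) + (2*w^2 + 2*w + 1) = 4*w^2 + 4*w + 1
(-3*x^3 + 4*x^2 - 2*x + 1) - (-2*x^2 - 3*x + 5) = -3*x^3 + 6*x^2 + x - 4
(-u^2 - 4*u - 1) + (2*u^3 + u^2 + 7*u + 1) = 2*u^3 + 3*u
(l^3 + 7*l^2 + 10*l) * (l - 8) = l^4 - l^3 - 46*l^2 - 80*l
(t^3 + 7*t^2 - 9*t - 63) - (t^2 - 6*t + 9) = t^3 + 6*t^2 - 3*t - 72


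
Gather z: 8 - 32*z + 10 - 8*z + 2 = 20 - 40*z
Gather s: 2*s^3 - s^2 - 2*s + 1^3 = 2*s^3 - s^2 - 2*s + 1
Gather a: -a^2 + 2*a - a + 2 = -a^2 + a + 2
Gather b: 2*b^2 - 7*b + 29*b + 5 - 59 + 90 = 2*b^2 + 22*b + 36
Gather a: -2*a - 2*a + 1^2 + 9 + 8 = 18 - 4*a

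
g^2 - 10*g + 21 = (g - 7)*(g - 3)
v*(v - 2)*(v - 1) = v^3 - 3*v^2 + 2*v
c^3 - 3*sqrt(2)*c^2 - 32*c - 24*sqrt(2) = (c - 6*sqrt(2))*(c + sqrt(2))*(c + 2*sqrt(2))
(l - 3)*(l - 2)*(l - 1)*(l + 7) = l^4 + l^3 - 31*l^2 + 71*l - 42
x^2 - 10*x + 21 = (x - 7)*(x - 3)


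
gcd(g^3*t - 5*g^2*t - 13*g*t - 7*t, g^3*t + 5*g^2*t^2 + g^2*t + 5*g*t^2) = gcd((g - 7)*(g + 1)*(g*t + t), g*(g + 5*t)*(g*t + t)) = g*t + t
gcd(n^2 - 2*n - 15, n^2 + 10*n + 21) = n + 3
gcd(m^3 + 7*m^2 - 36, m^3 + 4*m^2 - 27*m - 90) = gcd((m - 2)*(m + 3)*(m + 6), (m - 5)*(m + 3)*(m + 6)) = m^2 + 9*m + 18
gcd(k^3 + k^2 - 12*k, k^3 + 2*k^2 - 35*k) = k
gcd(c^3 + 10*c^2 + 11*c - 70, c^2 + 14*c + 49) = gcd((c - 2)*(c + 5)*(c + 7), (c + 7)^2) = c + 7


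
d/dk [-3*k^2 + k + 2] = 1 - 6*k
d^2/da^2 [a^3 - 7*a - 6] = 6*a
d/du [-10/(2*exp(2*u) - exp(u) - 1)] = (40*exp(u) - 10)*exp(u)/(-2*exp(2*u) + exp(u) + 1)^2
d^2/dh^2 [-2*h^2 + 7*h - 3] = -4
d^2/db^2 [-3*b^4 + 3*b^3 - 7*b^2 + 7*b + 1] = -36*b^2 + 18*b - 14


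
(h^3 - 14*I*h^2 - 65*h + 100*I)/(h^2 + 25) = (h^2 - 9*I*h - 20)/(h + 5*I)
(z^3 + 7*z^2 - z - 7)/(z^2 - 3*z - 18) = (-z^3 - 7*z^2 + z + 7)/(-z^2 + 3*z + 18)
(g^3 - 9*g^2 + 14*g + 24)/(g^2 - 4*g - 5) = (g^2 - 10*g + 24)/(g - 5)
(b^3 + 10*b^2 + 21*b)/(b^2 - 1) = b*(b^2 + 10*b + 21)/(b^2 - 1)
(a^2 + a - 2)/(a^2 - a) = (a + 2)/a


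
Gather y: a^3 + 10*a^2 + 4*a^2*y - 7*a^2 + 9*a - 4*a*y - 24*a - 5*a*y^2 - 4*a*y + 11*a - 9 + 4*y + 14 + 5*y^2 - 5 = a^3 + 3*a^2 - 4*a + y^2*(5 - 5*a) + y*(4*a^2 - 8*a + 4)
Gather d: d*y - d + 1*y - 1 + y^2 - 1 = d*(y - 1) + y^2 + y - 2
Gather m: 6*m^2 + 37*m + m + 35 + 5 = 6*m^2 + 38*m + 40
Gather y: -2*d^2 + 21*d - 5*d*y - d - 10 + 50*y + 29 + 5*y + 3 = -2*d^2 + 20*d + y*(55 - 5*d) + 22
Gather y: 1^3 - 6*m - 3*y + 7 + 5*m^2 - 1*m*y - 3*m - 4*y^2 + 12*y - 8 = 5*m^2 - 9*m - 4*y^2 + y*(9 - m)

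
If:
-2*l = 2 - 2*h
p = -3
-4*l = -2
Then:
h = 3/2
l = 1/2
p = -3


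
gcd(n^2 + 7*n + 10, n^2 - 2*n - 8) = n + 2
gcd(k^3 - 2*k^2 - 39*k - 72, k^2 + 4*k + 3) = k + 3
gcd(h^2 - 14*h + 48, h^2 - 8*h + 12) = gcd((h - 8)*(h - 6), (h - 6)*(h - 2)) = h - 6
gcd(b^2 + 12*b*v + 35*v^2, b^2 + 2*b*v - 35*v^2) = b + 7*v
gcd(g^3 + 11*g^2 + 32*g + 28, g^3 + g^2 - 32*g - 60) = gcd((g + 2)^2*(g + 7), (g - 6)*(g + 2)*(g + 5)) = g + 2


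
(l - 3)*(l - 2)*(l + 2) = l^3 - 3*l^2 - 4*l + 12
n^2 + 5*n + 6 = (n + 2)*(n + 3)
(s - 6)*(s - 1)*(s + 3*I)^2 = s^4 - 7*s^3 + 6*I*s^3 - 3*s^2 - 42*I*s^2 + 63*s + 36*I*s - 54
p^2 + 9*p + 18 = (p + 3)*(p + 6)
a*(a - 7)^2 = a^3 - 14*a^2 + 49*a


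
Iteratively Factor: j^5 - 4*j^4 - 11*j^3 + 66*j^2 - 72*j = (j + 4)*(j^4 - 8*j^3 + 21*j^2 - 18*j) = (j - 3)*(j + 4)*(j^3 - 5*j^2 + 6*j) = (j - 3)^2*(j + 4)*(j^2 - 2*j) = j*(j - 3)^2*(j + 4)*(j - 2)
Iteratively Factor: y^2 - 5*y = (y)*(y - 5)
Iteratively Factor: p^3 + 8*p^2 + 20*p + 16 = (p + 4)*(p^2 + 4*p + 4) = (p + 2)*(p + 4)*(p + 2)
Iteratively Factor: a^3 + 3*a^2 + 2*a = (a + 1)*(a^2 + 2*a) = (a + 1)*(a + 2)*(a)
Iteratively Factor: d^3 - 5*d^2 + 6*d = (d - 2)*(d^2 - 3*d) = (d - 3)*(d - 2)*(d)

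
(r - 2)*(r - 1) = r^2 - 3*r + 2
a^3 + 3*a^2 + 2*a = a*(a + 1)*(a + 2)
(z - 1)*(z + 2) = z^2 + z - 2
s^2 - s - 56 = (s - 8)*(s + 7)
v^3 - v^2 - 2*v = v*(v - 2)*(v + 1)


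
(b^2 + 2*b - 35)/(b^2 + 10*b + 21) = (b - 5)/(b + 3)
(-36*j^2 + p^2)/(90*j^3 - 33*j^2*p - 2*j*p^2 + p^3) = (-6*j + p)/(15*j^2 - 8*j*p + p^2)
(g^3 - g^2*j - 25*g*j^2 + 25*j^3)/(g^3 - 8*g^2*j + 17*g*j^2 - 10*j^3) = (g + 5*j)/(g - 2*j)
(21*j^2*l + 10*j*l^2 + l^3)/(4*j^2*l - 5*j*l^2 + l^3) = (21*j^2 + 10*j*l + l^2)/(4*j^2 - 5*j*l + l^2)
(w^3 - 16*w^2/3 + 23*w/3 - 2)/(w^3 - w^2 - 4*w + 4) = (w^2 - 10*w/3 + 1)/(w^2 + w - 2)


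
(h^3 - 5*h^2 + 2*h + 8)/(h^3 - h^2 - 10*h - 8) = (h - 2)/(h + 2)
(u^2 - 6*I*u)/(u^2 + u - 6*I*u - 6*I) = u/(u + 1)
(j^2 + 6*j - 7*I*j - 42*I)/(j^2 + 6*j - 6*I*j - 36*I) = (j - 7*I)/(j - 6*I)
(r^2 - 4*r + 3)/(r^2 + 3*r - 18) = (r - 1)/(r + 6)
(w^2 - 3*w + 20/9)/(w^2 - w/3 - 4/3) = (w - 5/3)/(w + 1)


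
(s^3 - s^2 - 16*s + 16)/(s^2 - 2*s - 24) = (s^2 - 5*s + 4)/(s - 6)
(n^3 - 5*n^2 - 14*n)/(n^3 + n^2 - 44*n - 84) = n/(n + 6)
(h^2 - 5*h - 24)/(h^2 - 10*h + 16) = (h + 3)/(h - 2)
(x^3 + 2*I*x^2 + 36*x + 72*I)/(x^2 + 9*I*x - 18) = (x^2 - 4*I*x + 12)/(x + 3*I)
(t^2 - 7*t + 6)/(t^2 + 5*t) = (t^2 - 7*t + 6)/(t*(t + 5))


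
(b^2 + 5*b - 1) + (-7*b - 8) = b^2 - 2*b - 9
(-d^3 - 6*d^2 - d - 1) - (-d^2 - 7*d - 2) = -d^3 - 5*d^2 + 6*d + 1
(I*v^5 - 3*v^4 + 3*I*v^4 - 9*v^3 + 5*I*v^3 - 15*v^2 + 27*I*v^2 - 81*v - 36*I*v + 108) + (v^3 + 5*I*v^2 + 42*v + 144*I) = I*v^5 - 3*v^4 + 3*I*v^4 - 8*v^3 + 5*I*v^3 - 15*v^2 + 32*I*v^2 - 39*v - 36*I*v + 108 + 144*I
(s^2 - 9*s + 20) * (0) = 0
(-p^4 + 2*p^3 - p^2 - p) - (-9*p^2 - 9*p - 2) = -p^4 + 2*p^3 + 8*p^2 + 8*p + 2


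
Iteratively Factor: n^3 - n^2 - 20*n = (n - 5)*(n^2 + 4*n) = (n - 5)*(n + 4)*(n)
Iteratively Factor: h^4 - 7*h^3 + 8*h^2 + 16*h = (h + 1)*(h^3 - 8*h^2 + 16*h) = h*(h + 1)*(h^2 - 8*h + 16) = h*(h - 4)*(h + 1)*(h - 4)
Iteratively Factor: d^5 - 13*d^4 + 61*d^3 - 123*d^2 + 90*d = (d)*(d^4 - 13*d^3 + 61*d^2 - 123*d + 90) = d*(d - 5)*(d^3 - 8*d^2 + 21*d - 18) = d*(d - 5)*(d - 3)*(d^2 - 5*d + 6) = d*(d - 5)*(d - 3)*(d - 2)*(d - 3)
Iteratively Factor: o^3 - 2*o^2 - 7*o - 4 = (o + 1)*(o^2 - 3*o - 4) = (o + 1)^2*(o - 4)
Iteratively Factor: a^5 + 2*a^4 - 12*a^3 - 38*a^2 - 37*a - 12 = (a + 1)*(a^4 + a^3 - 13*a^2 - 25*a - 12) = (a + 1)^2*(a^3 - 13*a - 12) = (a - 4)*(a + 1)^2*(a^2 + 4*a + 3) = (a - 4)*(a + 1)^2*(a + 3)*(a + 1)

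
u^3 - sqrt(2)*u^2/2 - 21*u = u*(u - 7*sqrt(2)/2)*(u + 3*sqrt(2))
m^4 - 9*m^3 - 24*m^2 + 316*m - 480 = (m - 8)*(m - 5)*(m - 2)*(m + 6)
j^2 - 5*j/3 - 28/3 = (j - 4)*(j + 7/3)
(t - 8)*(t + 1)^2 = t^3 - 6*t^2 - 15*t - 8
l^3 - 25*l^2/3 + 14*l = l*(l - 6)*(l - 7/3)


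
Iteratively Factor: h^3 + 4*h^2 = (h + 4)*(h^2) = h*(h + 4)*(h)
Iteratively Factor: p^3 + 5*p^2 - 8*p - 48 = (p + 4)*(p^2 + p - 12) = (p + 4)^2*(p - 3)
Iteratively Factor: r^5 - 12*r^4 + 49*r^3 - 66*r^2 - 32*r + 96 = (r + 1)*(r^4 - 13*r^3 + 62*r^2 - 128*r + 96) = (r - 3)*(r + 1)*(r^3 - 10*r^2 + 32*r - 32) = (r - 4)*(r - 3)*(r + 1)*(r^2 - 6*r + 8) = (r - 4)^2*(r - 3)*(r + 1)*(r - 2)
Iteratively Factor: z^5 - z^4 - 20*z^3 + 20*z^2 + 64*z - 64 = (z - 2)*(z^4 + z^3 - 18*z^2 - 16*z + 32) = (z - 4)*(z - 2)*(z^3 + 5*z^2 + 2*z - 8) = (z - 4)*(z - 2)*(z + 4)*(z^2 + z - 2) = (z - 4)*(z - 2)*(z + 2)*(z + 4)*(z - 1)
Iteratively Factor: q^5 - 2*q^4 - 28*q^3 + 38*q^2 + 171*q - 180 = (q - 3)*(q^4 + q^3 - 25*q^2 - 37*q + 60) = (q - 3)*(q + 3)*(q^3 - 2*q^2 - 19*q + 20) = (q - 3)*(q + 3)*(q + 4)*(q^2 - 6*q + 5) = (q - 3)*(q - 1)*(q + 3)*(q + 4)*(q - 5)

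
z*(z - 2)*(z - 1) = z^3 - 3*z^2 + 2*z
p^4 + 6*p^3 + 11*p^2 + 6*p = p*(p + 1)*(p + 2)*(p + 3)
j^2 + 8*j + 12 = (j + 2)*(j + 6)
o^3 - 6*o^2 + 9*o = o*(o - 3)^2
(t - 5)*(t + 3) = t^2 - 2*t - 15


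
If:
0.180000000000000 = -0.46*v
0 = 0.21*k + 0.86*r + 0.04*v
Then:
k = 0.0745341614906832 - 4.09523809523809*r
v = -0.39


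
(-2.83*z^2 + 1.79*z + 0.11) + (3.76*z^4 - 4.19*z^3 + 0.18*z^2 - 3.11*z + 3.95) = 3.76*z^4 - 4.19*z^3 - 2.65*z^2 - 1.32*z + 4.06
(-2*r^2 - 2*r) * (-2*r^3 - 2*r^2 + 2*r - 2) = 4*r^5 + 8*r^4 + 4*r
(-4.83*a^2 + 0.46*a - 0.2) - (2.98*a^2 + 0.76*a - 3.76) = -7.81*a^2 - 0.3*a + 3.56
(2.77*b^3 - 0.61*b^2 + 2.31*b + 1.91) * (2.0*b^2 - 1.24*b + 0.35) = 5.54*b^5 - 4.6548*b^4 + 6.3459*b^3 + 0.7421*b^2 - 1.5599*b + 0.6685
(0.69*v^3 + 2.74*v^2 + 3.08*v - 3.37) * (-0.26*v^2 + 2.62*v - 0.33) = -0.1794*v^5 + 1.0954*v^4 + 6.1503*v^3 + 8.0416*v^2 - 9.8458*v + 1.1121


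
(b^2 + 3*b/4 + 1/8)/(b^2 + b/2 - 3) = (8*b^2 + 6*b + 1)/(4*(2*b^2 + b - 6))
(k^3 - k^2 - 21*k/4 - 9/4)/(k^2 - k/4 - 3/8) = 2*(2*k^2 - 3*k - 9)/(4*k - 3)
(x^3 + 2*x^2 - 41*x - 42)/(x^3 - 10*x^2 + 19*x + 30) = (x + 7)/(x - 5)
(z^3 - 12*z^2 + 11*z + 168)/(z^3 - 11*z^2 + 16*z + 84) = (z^2 - 5*z - 24)/(z^2 - 4*z - 12)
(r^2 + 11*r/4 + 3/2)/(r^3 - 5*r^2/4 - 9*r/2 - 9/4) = (r + 2)/(r^2 - 2*r - 3)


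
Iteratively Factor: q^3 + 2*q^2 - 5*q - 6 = (q + 1)*(q^2 + q - 6) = (q + 1)*(q + 3)*(q - 2)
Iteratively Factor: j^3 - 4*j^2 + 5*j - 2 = (j - 2)*(j^2 - 2*j + 1) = (j - 2)*(j - 1)*(j - 1)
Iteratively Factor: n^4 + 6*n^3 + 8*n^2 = (n + 4)*(n^3 + 2*n^2) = n*(n + 4)*(n^2 + 2*n) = n*(n + 2)*(n + 4)*(n)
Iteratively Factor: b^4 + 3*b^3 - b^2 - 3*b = (b)*(b^3 + 3*b^2 - b - 3) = b*(b - 1)*(b^2 + 4*b + 3) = b*(b - 1)*(b + 1)*(b + 3)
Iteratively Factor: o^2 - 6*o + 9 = (o - 3)*(o - 3)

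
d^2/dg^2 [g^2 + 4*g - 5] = 2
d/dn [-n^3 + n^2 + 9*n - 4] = -3*n^2 + 2*n + 9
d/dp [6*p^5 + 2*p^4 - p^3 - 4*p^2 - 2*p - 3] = 30*p^4 + 8*p^3 - 3*p^2 - 8*p - 2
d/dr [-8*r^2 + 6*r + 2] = 6 - 16*r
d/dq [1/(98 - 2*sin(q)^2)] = sin(q)*cos(q)/(sin(q)^2 - 49)^2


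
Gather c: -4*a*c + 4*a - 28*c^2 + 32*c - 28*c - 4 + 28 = 4*a - 28*c^2 + c*(4 - 4*a) + 24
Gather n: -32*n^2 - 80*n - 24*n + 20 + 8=-32*n^2 - 104*n + 28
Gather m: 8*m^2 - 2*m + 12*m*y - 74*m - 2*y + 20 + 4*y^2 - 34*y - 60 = 8*m^2 + m*(12*y - 76) + 4*y^2 - 36*y - 40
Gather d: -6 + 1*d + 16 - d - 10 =0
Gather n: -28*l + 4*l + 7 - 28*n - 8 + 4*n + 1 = -24*l - 24*n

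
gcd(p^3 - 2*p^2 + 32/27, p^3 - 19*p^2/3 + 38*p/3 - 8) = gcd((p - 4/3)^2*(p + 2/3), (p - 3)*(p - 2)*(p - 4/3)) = p - 4/3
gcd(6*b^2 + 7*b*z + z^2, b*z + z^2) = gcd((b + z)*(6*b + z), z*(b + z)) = b + z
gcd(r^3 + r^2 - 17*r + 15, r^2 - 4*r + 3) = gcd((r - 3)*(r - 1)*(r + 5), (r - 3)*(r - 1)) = r^2 - 4*r + 3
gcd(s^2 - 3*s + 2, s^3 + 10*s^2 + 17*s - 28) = s - 1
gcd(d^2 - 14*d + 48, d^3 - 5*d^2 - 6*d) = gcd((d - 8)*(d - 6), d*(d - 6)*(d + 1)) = d - 6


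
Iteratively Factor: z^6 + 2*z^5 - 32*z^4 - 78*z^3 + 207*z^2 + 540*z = (z + 3)*(z^5 - z^4 - 29*z^3 + 9*z^2 + 180*z) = z*(z + 3)*(z^4 - z^3 - 29*z^2 + 9*z + 180) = z*(z - 3)*(z + 3)*(z^3 + 2*z^2 - 23*z - 60) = z*(z - 3)*(z + 3)*(z + 4)*(z^2 - 2*z - 15) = z*(z - 3)*(z + 3)^2*(z + 4)*(z - 5)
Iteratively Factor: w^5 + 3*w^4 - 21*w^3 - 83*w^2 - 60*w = (w + 1)*(w^4 + 2*w^3 - 23*w^2 - 60*w) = (w + 1)*(w + 3)*(w^3 - w^2 - 20*w) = w*(w + 1)*(w + 3)*(w^2 - w - 20) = w*(w + 1)*(w + 3)*(w + 4)*(w - 5)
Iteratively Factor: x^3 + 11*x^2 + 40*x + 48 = (x + 4)*(x^2 + 7*x + 12) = (x + 4)^2*(x + 3)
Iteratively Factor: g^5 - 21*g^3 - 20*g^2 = (g)*(g^4 - 21*g^2 - 20*g) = g^2*(g^3 - 21*g - 20) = g^2*(g - 5)*(g^2 + 5*g + 4) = g^2*(g - 5)*(g + 4)*(g + 1)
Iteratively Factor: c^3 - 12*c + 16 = (c - 2)*(c^2 + 2*c - 8) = (c - 2)*(c + 4)*(c - 2)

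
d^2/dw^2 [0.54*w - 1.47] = 0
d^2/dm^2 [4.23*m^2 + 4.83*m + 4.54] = 8.46000000000000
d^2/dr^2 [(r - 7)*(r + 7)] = 2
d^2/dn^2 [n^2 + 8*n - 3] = 2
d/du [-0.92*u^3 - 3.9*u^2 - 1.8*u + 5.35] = -2.76*u^2 - 7.8*u - 1.8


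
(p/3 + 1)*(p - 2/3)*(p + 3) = p^3/3 + 16*p^2/9 + 5*p/3 - 2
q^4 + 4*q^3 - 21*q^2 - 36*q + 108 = (q - 3)*(q - 2)*(q + 3)*(q + 6)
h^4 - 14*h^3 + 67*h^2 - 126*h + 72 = (h - 6)*(h - 4)*(h - 3)*(h - 1)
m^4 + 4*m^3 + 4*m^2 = m^2*(m + 2)^2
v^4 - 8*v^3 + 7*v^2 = v^2*(v - 7)*(v - 1)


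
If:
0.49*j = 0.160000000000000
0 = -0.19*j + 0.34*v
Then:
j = 0.33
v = 0.18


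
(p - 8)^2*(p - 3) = p^3 - 19*p^2 + 112*p - 192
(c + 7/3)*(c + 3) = c^2 + 16*c/3 + 7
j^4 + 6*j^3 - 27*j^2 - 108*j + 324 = (j - 3)^2*(j + 6)^2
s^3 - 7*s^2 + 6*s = s*(s - 6)*(s - 1)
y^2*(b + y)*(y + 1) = b*y^3 + b*y^2 + y^4 + y^3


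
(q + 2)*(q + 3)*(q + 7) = q^3 + 12*q^2 + 41*q + 42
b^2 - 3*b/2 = b*(b - 3/2)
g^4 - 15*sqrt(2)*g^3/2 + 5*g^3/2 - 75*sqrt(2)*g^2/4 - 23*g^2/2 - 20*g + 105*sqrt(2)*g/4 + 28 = (g - 1)*(g + 7/2)*(g - 8*sqrt(2))*(g + sqrt(2)/2)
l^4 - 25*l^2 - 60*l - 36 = (l - 6)*(l + 1)*(l + 2)*(l + 3)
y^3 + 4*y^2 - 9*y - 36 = (y - 3)*(y + 3)*(y + 4)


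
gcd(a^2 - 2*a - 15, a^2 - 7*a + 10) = a - 5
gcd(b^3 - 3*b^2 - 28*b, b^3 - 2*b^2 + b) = b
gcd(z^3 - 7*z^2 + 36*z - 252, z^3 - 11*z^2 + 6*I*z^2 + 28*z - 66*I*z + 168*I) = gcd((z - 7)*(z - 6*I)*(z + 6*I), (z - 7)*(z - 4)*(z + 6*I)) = z^2 + z*(-7 + 6*I) - 42*I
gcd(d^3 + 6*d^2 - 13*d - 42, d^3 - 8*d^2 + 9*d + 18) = d - 3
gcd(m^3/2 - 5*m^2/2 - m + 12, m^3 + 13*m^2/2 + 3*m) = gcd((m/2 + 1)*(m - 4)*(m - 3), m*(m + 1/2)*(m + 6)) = 1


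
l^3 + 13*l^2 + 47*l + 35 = (l + 1)*(l + 5)*(l + 7)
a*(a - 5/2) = a^2 - 5*a/2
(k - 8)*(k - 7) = k^2 - 15*k + 56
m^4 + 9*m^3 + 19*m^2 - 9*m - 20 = (m - 1)*(m + 1)*(m + 4)*(m + 5)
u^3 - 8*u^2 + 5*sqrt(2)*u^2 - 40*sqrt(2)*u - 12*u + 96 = (u - 8)*(u - sqrt(2))*(u + 6*sqrt(2))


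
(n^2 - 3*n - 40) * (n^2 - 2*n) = n^4 - 5*n^3 - 34*n^2 + 80*n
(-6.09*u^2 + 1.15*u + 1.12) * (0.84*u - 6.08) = -5.1156*u^3 + 37.9932*u^2 - 6.0512*u - 6.8096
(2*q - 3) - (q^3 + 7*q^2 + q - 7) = -q^3 - 7*q^2 + q + 4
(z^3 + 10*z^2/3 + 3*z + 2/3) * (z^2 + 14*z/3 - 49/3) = z^5 + 8*z^4 + 20*z^3/9 - 358*z^2/9 - 413*z/9 - 98/9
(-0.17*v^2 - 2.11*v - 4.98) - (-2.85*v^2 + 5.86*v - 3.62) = 2.68*v^2 - 7.97*v - 1.36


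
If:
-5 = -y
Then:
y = 5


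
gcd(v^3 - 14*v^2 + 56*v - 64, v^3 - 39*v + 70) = v - 2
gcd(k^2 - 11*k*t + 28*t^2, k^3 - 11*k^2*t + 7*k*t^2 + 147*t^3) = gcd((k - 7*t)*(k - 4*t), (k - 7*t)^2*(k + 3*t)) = -k + 7*t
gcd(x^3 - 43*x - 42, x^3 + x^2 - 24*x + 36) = x + 6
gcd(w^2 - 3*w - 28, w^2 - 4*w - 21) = w - 7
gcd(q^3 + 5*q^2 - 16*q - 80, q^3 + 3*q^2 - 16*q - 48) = q^2 - 16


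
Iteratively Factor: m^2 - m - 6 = (m + 2)*(m - 3)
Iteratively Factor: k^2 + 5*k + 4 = (k + 1)*(k + 4)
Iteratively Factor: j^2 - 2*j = (j - 2)*(j)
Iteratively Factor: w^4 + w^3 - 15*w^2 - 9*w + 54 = (w - 3)*(w^3 + 4*w^2 - 3*w - 18) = (w - 3)*(w + 3)*(w^2 + w - 6) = (w - 3)*(w - 2)*(w + 3)*(w + 3)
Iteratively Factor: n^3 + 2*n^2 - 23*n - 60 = (n + 4)*(n^2 - 2*n - 15) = (n + 3)*(n + 4)*(n - 5)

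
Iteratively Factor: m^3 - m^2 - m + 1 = (m - 1)*(m^2 - 1) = (m - 1)*(m + 1)*(m - 1)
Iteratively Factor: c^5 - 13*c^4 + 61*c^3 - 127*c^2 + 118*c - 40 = (c - 2)*(c^4 - 11*c^3 + 39*c^2 - 49*c + 20) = (c - 5)*(c - 2)*(c^3 - 6*c^2 + 9*c - 4) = (c - 5)*(c - 2)*(c - 1)*(c^2 - 5*c + 4) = (c - 5)*(c - 4)*(c - 2)*(c - 1)*(c - 1)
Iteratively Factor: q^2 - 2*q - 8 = (q + 2)*(q - 4)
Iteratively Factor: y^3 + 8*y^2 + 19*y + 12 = (y + 1)*(y^2 + 7*y + 12) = (y + 1)*(y + 3)*(y + 4)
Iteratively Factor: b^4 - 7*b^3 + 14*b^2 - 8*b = (b - 4)*(b^3 - 3*b^2 + 2*b) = b*(b - 4)*(b^2 - 3*b + 2) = b*(b - 4)*(b - 1)*(b - 2)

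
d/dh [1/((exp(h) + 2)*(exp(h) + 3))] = (-2*exp(h) - 5)*exp(h)/(exp(4*h) + 10*exp(3*h) + 37*exp(2*h) + 60*exp(h) + 36)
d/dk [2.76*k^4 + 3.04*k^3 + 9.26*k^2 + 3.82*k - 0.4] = 11.04*k^3 + 9.12*k^2 + 18.52*k + 3.82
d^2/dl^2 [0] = 0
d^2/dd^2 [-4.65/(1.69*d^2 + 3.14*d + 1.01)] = (26.56173*d^2 + 49.35138*d - 4.65*(3.38*d + 3.14)*(6.76*d + 6.28) + 15.87417)/(1.69*d^2 + 3.14*d + 1.01)^3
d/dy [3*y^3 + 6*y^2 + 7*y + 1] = 9*y^2 + 12*y + 7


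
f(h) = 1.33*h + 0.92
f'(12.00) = 1.33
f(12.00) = 16.88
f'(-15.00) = 1.33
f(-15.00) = -19.03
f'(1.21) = 1.33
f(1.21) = 2.53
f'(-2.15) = 1.33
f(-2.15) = -1.94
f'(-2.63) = 1.33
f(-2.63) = -2.58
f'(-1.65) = 1.33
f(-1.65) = -1.27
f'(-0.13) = 1.33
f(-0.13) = 0.75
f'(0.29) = 1.33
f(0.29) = 1.31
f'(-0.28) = 1.33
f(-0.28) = 0.55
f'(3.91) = 1.33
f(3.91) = 6.12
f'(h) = 1.33000000000000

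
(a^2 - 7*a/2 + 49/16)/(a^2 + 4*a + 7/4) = (16*a^2 - 56*a + 49)/(4*(4*a^2 + 16*a + 7))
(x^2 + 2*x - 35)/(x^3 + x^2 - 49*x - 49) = (x - 5)/(x^2 - 6*x - 7)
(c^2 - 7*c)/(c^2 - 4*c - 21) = c/(c + 3)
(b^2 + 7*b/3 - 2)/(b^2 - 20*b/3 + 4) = (b + 3)/(b - 6)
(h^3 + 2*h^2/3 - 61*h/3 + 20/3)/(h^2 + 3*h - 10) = (3*h^2 - 13*h + 4)/(3*(h - 2))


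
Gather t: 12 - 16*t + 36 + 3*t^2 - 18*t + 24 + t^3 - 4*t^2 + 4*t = t^3 - t^2 - 30*t + 72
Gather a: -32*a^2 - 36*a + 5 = -32*a^2 - 36*a + 5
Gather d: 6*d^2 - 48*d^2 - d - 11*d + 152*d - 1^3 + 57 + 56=-42*d^2 + 140*d + 112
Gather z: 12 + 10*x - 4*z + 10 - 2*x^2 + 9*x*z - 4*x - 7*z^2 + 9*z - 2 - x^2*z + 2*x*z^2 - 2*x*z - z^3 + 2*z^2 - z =-2*x^2 + 6*x - z^3 + z^2*(2*x - 5) + z*(-x^2 + 7*x + 4) + 20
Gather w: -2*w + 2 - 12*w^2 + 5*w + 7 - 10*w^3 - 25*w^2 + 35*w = -10*w^3 - 37*w^2 + 38*w + 9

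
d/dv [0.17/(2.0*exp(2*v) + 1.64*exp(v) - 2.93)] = (-0.68*exp(v) - 0.2788)*exp(v)/(2.0*exp(2*v) + 1.64*exp(v) - 2.93)^2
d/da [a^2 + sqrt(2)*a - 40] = 2*a + sqrt(2)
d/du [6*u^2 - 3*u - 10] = 12*u - 3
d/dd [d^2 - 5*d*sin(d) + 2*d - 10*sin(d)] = -5*d*cos(d) + 2*d - 5*sin(d) - 10*cos(d) + 2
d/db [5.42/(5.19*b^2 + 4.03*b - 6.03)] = (-56.2596*b - 21.8426)/(5.19*b^2 + 4.03*b - 6.03)^2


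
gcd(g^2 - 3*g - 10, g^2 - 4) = g + 2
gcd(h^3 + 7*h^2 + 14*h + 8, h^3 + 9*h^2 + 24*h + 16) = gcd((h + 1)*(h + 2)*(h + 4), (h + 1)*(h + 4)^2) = h^2 + 5*h + 4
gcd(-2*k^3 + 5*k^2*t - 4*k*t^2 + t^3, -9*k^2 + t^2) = 1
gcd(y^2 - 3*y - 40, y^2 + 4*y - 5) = y + 5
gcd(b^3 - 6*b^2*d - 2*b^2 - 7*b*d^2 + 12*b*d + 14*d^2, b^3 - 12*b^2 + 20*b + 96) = 1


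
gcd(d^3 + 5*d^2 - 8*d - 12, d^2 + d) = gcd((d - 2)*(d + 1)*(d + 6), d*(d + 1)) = d + 1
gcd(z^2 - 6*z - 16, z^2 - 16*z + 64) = z - 8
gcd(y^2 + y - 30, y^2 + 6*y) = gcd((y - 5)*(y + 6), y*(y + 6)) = y + 6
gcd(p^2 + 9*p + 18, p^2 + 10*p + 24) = p + 6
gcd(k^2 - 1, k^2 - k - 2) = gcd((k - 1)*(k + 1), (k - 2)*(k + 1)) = k + 1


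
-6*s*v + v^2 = v*(-6*s + v)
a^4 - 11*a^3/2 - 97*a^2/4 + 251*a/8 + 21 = (a - 8)*(a - 3/2)*(a + 1/2)*(a + 7/2)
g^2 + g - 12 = (g - 3)*(g + 4)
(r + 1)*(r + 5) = r^2 + 6*r + 5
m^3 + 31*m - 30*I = (m - 5*I)*(m - I)*(m + 6*I)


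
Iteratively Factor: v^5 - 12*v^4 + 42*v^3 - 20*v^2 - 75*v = (v - 5)*(v^4 - 7*v^3 + 7*v^2 + 15*v) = (v - 5)*(v - 3)*(v^3 - 4*v^2 - 5*v) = (v - 5)^2*(v - 3)*(v^2 + v) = (v - 5)^2*(v - 3)*(v + 1)*(v)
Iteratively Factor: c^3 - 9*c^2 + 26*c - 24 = (c - 3)*(c^2 - 6*c + 8) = (c - 3)*(c - 2)*(c - 4)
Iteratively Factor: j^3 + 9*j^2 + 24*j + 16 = (j + 4)*(j^2 + 5*j + 4) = (j + 1)*(j + 4)*(j + 4)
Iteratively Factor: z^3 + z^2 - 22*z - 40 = (z - 5)*(z^2 + 6*z + 8) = (z - 5)*(z + 2)*(z + 4)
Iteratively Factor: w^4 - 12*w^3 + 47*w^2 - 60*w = (w)*(w^3 - 12*w^2 + 47*w - 60) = w*(w - 3)*(w^2 - 9*w + 20) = w*(w - 4)*(w - 3)*(w - 5)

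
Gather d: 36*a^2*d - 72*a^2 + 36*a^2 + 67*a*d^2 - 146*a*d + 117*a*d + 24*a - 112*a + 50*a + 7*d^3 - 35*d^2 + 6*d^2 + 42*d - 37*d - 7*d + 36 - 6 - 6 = -36*a^2 - 38*a + 7*d^3 + d^2*(67*a - 29) + d*(36*a^2 - 29*a - 2) + 24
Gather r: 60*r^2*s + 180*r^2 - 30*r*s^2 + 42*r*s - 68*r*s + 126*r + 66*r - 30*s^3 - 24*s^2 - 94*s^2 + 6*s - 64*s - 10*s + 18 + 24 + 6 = r^2*(60*s + 180) + r*(-30*s^2 - 26*s + 192) - 30*s^3 - 118*s^2 - 68*s + 48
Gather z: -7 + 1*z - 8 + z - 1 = 2*z - 16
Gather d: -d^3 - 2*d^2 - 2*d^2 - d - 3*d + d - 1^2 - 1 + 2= -d^3 - 4*d^2 - 3*d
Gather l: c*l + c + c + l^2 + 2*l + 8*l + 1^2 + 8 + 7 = 2*c + l^2 + l*(c + 10) + 16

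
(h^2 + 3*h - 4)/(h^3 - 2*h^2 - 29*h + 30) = (h + 4)/(h^2 - h - 30)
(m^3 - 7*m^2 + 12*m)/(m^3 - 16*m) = (m - 3)/(m + 4)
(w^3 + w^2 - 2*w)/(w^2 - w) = w + 2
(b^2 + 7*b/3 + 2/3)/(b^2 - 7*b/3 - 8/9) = 3*(b + 2)/(3*b - 8)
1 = 1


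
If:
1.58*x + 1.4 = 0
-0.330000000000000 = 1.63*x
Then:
No Solution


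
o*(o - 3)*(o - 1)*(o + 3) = o^4 - o^3 - 9*o^2 + 9*o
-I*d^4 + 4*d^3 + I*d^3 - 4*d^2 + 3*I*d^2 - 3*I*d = d*(d - 1)*(d + 3*I)*(-I*d + 1)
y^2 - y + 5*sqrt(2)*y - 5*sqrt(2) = (y - 1)*(y + 5*sqrt(2))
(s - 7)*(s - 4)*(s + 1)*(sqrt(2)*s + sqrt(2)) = sqrt(2)*s^4 - 9*sqrt(2)*s^3 + 7*sqrt(2)*s^2 + 45*sqrt(2)*s + 28*sqrt(2)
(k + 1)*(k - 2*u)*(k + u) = k^3 - k^2*u + k^2 - 2*k*u^2 - k*u - 2*u^2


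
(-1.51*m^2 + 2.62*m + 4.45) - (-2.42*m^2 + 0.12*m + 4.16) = 0.91*m^2 + 2.5*m + 0.29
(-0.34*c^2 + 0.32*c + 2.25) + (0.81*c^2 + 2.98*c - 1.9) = 0.47*c^2 + 3.3*c + 0.35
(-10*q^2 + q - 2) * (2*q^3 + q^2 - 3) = -20*q^5 - 8*q^4 - 3*q^3 + 28*q^2 - 3*q + 6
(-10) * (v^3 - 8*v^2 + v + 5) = -10*v^3 + 80*v^2 - 10*v - 50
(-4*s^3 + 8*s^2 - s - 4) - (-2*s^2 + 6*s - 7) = -4*s^3 + 10*s^2 - 7*s + 3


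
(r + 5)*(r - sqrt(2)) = r^2 - sqrt(2)*r + 5*r - 5*sqrt(2)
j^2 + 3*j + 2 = (j + 1)*(j + 2)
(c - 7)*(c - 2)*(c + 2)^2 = c^4 - 5*c^3 - 18*c^2 + 20*c + 56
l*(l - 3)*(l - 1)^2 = l^4 - 5*l^3 + 7*l^2 - 3*l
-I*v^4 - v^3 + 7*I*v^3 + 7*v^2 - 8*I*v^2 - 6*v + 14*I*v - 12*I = (v - 6)*(v - 2*I)*(v + I)*(-I*v + I)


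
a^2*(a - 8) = a^3 - 8*a^2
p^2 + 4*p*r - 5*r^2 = (p - r)*(p + 5*r)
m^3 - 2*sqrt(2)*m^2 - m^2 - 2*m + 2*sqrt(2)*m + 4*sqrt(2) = (m - 2)*(m + 1)*(m - 2*sqrt(2))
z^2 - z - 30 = (z - 6)*(z + 5)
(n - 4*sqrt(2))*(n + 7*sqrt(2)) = n^2 + 3*sqrt(2)*n - 56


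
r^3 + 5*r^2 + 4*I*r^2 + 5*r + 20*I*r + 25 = (r + 5)*(r - I)*(r + 5*I)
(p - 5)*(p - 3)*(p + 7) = p^3 - p^2 - 41*p + 105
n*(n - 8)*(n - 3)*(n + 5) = n^4 - 6*n^3 - 31*n^2 + 120*n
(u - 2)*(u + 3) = u^2 + u - 6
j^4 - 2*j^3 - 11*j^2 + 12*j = j*(j - 4)*(j - 1)*(j + 3)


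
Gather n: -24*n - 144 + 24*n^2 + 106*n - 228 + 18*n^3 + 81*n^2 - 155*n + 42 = 18*n^3 + 105*n^2 - 73*n - 330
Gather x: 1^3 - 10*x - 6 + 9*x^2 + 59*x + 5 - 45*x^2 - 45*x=-36*x^2 + 4*x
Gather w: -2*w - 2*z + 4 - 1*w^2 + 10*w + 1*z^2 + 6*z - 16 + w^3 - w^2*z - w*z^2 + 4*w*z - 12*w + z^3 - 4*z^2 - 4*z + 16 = w^3 + w^2*(-z - 1) + w*(-z^2 + 4*z - 4) + z^3 - 3*z^2 + 4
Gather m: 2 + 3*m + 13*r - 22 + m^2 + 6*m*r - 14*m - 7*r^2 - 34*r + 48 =m^2 + m*(6*r - 11) - 7*r^2 - 21*r + 28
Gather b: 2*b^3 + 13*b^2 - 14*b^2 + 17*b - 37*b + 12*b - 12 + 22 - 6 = 2*b^3 - b^2 - 8*b + 4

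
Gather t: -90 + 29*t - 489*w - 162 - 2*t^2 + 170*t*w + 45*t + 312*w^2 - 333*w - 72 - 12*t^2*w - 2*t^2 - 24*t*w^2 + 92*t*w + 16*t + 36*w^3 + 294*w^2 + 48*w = t^2*(-12*w - 4) + t*(-24*w^2 + 262*w + 90) + 36*w^3 + 606*w^2 - 774*w - 324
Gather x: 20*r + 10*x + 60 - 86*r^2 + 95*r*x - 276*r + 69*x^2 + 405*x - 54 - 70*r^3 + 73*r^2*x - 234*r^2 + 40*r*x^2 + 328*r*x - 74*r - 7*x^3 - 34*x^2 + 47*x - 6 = -70*r^3 - 320*r^2 - 330*r - 7*x^3 + x^2*(40*r + 35) + x*(73*r^2 + 423*r + 462)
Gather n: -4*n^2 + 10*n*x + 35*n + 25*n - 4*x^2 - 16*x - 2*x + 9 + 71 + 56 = -4*n^2 + n*(10*x + 60) - 4*x^2 - 18*x + 136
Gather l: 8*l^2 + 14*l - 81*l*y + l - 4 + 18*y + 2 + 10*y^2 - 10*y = 8*l^2 + l*(15 - 81*y) + 10*y^2 + 8*y - 2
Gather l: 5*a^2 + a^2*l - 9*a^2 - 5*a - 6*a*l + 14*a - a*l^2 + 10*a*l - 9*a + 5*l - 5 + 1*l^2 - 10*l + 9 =-4*a^2 + l^2*(1 - a) + l*(a^2 + 4*a - 5) + 4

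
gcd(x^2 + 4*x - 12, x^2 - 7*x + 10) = x - 2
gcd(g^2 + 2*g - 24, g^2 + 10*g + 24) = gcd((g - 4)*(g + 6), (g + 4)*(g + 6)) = g + 6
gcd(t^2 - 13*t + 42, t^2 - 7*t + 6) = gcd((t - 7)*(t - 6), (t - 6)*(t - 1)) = t - 6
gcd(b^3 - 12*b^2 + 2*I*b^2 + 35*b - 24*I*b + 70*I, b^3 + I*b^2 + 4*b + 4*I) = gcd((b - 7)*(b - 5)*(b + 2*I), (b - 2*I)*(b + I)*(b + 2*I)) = b + 2*I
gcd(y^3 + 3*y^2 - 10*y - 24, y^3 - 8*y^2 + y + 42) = y^2 - y - 6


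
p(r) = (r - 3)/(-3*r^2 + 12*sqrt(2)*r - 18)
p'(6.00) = 0.06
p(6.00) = -0.12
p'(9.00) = 0.01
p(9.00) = -0.06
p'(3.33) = 0.23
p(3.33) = 0.06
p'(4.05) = 3.97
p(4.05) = 0.69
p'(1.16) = 2.91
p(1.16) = 0.78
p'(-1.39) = 0.03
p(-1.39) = 0.09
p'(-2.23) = 0.02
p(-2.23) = 0.07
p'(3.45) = 0.28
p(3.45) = 0.09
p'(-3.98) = 0.01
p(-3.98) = 0.05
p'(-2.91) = 0.01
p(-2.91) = 0.06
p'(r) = (r - 3)*(6*r - 12*sqrt(2))/(-3*r^2 + 12*sqrt(2)*r - 18)^2 + 1/(-3*r^2 + 12*sqrt(2)*r - 18)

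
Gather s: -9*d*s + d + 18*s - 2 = d + s*(18 - 9*d) - 2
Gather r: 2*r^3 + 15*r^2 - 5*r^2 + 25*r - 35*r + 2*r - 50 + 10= 2*r^3 + 10*r^2 - 8*r - 40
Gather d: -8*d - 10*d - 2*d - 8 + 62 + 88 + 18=160 - 20*d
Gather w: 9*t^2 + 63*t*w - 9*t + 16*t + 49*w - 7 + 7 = 9*t^2 + 7*t + w*(63*t + 49)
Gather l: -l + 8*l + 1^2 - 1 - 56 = 7*l - 56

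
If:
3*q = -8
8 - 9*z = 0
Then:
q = -8/3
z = 8/9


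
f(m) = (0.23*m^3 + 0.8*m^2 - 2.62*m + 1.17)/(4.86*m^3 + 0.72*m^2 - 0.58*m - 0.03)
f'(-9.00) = -0.00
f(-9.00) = 0.02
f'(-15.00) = -0.00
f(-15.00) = 0.03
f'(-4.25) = -0.03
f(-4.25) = -0.03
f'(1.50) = 0.10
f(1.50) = -0.01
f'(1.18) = 0.16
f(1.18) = -0.05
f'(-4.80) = -0.02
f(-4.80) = -0.01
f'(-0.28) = -83.13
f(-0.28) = 23.87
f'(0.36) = -118.51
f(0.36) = 4.20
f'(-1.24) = -1.40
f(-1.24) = -0.70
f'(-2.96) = -0.08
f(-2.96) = -0.08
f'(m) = (-14.58*m^2 - 1.44*m + 0.58)*(0.23*m^3 + 0.8*m^2 - 2.62*m + 1.17)/(4.86*m^3 + 0.72*m^2 - 0.58*m - 0.03)^2 + (0.69*m^2 + 1.6*m - 2.62)/(4.86*m^3 + 0.72*m^2 - 0.58*m - 0.03)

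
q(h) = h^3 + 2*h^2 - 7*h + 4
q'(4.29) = 65.37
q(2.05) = 6.67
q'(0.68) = -2.89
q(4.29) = 89.73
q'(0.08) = -6.66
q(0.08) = 3.45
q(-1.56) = 15.99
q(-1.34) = 14.57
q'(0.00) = -7.00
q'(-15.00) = 608.00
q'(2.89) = 29.62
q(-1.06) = 12.48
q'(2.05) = 13.81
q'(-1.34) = -6.97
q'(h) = 3*h^2 + 4*h - 7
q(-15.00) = -2816.00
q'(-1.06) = -7.87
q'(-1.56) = -5.94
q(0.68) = 0.48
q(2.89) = 24.61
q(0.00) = 4.00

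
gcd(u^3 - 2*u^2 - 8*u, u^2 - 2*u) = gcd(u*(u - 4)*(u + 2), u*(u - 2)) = u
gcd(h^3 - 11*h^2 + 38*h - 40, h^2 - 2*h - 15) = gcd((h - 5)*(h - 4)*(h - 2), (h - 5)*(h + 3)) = h - 5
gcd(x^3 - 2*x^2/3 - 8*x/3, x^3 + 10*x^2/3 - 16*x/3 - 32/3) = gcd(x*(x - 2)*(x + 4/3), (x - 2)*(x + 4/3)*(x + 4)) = x^2 - 2*x/3 - 8/3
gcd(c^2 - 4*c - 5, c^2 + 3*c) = 1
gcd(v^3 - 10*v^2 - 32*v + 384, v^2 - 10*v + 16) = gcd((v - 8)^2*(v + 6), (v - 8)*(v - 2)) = v - 8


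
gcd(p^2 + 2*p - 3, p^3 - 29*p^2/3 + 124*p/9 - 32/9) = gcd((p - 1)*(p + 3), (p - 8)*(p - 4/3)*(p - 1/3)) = 1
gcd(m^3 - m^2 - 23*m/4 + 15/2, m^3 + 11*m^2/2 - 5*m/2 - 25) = m^2 + m/2 - 5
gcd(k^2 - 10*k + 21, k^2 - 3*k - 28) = k - 7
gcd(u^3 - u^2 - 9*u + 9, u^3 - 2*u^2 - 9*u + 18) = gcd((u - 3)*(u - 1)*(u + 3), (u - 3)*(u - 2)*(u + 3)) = u^2 - 9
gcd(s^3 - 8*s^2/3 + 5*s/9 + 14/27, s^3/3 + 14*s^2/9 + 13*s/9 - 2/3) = 1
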